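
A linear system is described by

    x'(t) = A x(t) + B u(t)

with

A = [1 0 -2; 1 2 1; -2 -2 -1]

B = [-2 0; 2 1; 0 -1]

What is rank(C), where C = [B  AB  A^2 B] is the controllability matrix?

AB = [[-2, 2], [2, 1], [0, -1]]
A^2B = [[-2, 4], [2, 3], [0, -5]]
Controllability matrix C = [B  AB  A^2B] = [[-2, 0, -2, 2, -2, 4], [2, 1, 2, 1, 2, 3], [0, -1, 0, -1, 0, -5]]
Take the 3×3 submatrix of C formed by columns 1, 2, 4: [[-2, 0, 2], [2, 1, 1], [0, -1, -1]]. Its determinant is (-2)·(1·(-1) - 1·(-1)) - 0·(2·(-1) - 1·0) + 2·(2·(-1) - 1·0) = (-2)·0 - 0·(-2) + 2·(-2) = -4 ≠ 0.
So rank(C) ≥ 3; since C has 3 rows, rank(C) = 3.
rank(C) = 3 = n, so the pair (A, B) is completely controllable.

3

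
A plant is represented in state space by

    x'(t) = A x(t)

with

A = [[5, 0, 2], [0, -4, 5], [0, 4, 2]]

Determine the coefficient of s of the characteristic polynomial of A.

Expand det(sI - A) for the 3×3 matrix.
p(s) = s^3 - 3s^2 - 38s + 140.
(Check: constant term = det(-A) = (-1)^3 det A = 140; coefficient of s^2 = -tr A = -3.)
The coefficient of s is -38.

-38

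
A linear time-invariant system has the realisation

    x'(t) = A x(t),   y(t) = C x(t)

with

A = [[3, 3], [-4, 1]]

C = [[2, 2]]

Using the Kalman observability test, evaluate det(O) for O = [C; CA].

20

CA = [[-2, 8]]
Observability matrix O = [C; CA] = [[2, 2], [-2, 8]]
det(O) = 2·8 - 2·(-2) = 16 - (-4) = 20
Since det(O) ≠ 0, rank(O) = 2 and the system is completely observable.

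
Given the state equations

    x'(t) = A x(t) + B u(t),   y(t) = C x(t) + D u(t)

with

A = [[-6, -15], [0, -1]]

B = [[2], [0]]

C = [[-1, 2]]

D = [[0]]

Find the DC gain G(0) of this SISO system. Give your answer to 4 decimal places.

-0.3333

G(0) = C(-A)^{-1}B + D = -C A^{-1} B + D.
det A = 6, so A^{-1} = (1/6)·adj(A) = [[-1/6, 5/2], [0, -1]]
A^{-1} B = [-1/3, 0]^T
C A^{-1} B = 1/3
G(0) = D - C A^{-1} B = 0 - (1/3) = -1/3 ≈ -0.3333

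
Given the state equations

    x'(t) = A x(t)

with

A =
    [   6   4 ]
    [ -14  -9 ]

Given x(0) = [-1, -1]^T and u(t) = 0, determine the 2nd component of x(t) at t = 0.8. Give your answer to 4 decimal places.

4.9942

det(sI - A) = s^2 - (tr A)s + det A, with tr A = 6 + (-9) = -3 and det A = 6·(-9) - 4·(-14) = -54 - (-56) = 2.
So p(s) = det(sI - A) = s^2 + 3s + 2.
Factor s^2 + 3s + 2: two numbers with sum -3 and product 2 are -1 and -2, so s^2 + 3s + 2 = (s + 1)(s + 2).
Hence p(s) = (s + 1) (s + 2), with roots -2, -1.
The eigenvalues -2, -1 are distinct and real, so A is diagonalisable and x(t) = e^{At} x(0) = V diag(e^{λ_i t}) V^{-1} x(0), where the columns of V are the eigenvectors.
λ = -2: A - (-2)I = [[8, 4], [-14, -7]]. Row 1 gives 8·v1 + 4·v2 = 0, so take v_1 = [1, -2]^T.
λ = -1: A - (-1)I = [[7, 4], [-14, -8]]. Row 1 gives 7·v1 + 4·v2 = 0, so take v_2 = [4, -7]^T.
V = [v_1 v_2] = [[1, 4], [-2, -7]] has det V = 1, so V^{-1} = adj(V)/det V = [[-7, -4], [2, 1]].
Modal coordinates z(0) = V^{-1} x(0): (-7)·(-1) + (-4)·(-1) = 11; 2·(-1) + 1·(-1) = -3; so z(0) = [11, -3]^T.
x_2(t) = Σ_i (v_i)_2 · z_i(0) · e^{λ_i t} (row 2 of V times the modal terms).
x_2(0.8) = (-2)·11·e^{-2·0.8} + (-7)·(-3)·e^{-1·0.8} = (-22)·0.201897 + 21·0.449329 = 4.9942.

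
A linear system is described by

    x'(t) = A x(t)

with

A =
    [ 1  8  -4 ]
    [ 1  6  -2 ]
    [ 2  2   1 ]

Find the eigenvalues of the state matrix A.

1, 2, 5

det(sI - A) = s^3 - (tr A)s^2 + (M11 + M22 + M33)s - det A, where Mii is the 2×2 principal minor of A obtained by deleting row i and column i.
tr A = 1 + 6 + 1 = 8; M11 = 6·1 - (-2)·2 = 6 - (-4) = 10; M22 = 1·1 - (-4)·2 = 1 - (-8) = 9; M33 = 1·6 - 8·1 = 6 - 8 = -2; sum of minors = 17.
det A = 1·(6·1 - (-2)·2) - 8·(1·1 - (-2)·2) + (-4)·(1·2 - 6·2) = 1·10 - 8·5 + (-4)·(-10) = 10.
So p(s) = det(sI - A) = s^3 - 8s^2 + 17s - 10.
Rational-root test: any integer root divides -10. Testing small divisors, s = 1 works: p(1) = 1 + (-8) + 17 + (-10) = 0, so (s - 1) is a factor.
Dividing, p(s) = (s - 1)(s^2 - 7s + 10).
Factor s^2 - 7s + 10: two numbers with sum 7 and product 10 are 5 and 2, so s^2 - 7s + 10 = (s - 5)(s - 2).
Hence p(s) = (s - 5) (s - 2) (s - 1), with roots 1, 2, 5.
At least one eigenvalue has non-negative real part, so the system is not asymptotically stable.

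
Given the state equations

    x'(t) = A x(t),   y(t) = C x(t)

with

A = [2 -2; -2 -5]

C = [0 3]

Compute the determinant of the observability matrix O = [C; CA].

18

CA = [[-6, -15]]
Observability matrix O = [C; CA] = [[0, 3], [-6, -15]]
det(O) = 0·(-15) - 3·(-6) = 0 - (-18) = 18
Since det(O) ≠ 0, rank(O) = 2 and the system is completely observable.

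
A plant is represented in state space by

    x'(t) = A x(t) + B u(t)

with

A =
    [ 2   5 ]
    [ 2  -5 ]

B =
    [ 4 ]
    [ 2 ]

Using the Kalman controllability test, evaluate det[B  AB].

AB = [[18], [-2]]
Controllability matrix C = [B  AB] = [[4, 18], [2, -2]]
det(C) = 4·(-2) - 18·2 = -8 - 36 = -44
Since det(C) ≠ 0, rank(C) = 2 and the system is completely controllable.

-44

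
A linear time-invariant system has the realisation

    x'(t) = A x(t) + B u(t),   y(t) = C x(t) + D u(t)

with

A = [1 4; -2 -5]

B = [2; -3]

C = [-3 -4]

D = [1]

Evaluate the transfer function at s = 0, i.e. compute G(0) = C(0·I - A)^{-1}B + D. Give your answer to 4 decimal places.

4.3333

G(0) = C(-A)^{-1}B + D = -C A^{-1} B + D.
det A = 3, so A^{-1} = (1/3)·adj(A) = [[-5/3, -4/3], [2/3, 1/3]]
A^{-1} B = [2/3, 1/3]^T
C A^{-1} B = -10/3
G(0) = D - C A^{-1} B = 1 - (-10/3) = 13/3 ≈ 4.3333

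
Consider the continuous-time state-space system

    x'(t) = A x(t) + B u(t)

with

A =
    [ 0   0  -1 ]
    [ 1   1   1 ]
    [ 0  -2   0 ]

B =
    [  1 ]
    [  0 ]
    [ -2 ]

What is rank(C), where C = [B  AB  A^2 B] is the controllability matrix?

3

AB = [[2], [-1], [0]]
A^2B = [[0], [1], [2]]
Controllability matrix C = [B  AB  A^2B] = [[1, 2, 0], [0, -1, 1], [-2, 0, 2]]
det(C) = 1·((-1)·2 - 1·0) - 2·(0·2 - 1·(-2)) + 0·(0·0 - (-1)·(-2)) = 1·(-2) - 2·2 + 0·(-2) = -6 ≠ 0, so rank(C) = 3.
rank(C) = 3 = n, so the pair (A, B) is completely controllable.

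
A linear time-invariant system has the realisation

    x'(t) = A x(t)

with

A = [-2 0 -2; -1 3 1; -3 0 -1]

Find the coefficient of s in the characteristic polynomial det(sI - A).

Expand det(sI - A) for the 3×3 matrix.
p(s) = s^3 - 13s + 12.
(Check: constant term = det(-A) = (-1)^3 det A = 12; coefficient of s^2 = -tr A = 0.)
The coefficient of s is -13.

-13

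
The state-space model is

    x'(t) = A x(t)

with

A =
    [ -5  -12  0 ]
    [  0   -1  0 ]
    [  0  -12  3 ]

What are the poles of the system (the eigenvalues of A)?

-5, -1, 3

det(sI - A) = s^3 - (tr A)s^2 + (M11 + M22 + M33)s - det A, where Mii is the 2×2 principal minor of A obtained by deleting row i and column i.
tr A = (-5) + (-1) + 3 = -3; M11 = (-1)·3 - 0·(-12) = -3 - 0 = -3; M22 = (-5)·3 - 0·0 = -15 - 0 = -15; M33 = (-5)·(-1) - (-12)·0 = 5 - 0 = 5; sum of minors = -13.
det A = (-5)·((-1)·3 - 0·(-12)) - (-12)·(0·3 - 0·0) + 0·(0·(-12) - (-1)·0) = (-5)·(-3) - (-12)·0 + 0·0 = 15.
So p(s) = det(sI - A) = s^3 + 3s^2 - 13s - 15.
Rational-root test: any integer root divides -15. Testing small divisors, s = -1 works: p(-1) = -1 + 3 + 13 + (-15) = 0, so (s + 1) is a factor.
Dividing, p(s) = (s + 1)(s^2 + 2s - 15).
Factor s^2 + 2s - 15: two numbers with sum -2 and product -15 are 3 and -5, so s^2 + 2s - 15 = (s - 3)(s + 5).
Hence p(s) = (s - 3) (s + 1) (s + 5), with roots -5, -1, 3.
At least one eigenvalue has non-negative real part, so the system is not asymptotically stable.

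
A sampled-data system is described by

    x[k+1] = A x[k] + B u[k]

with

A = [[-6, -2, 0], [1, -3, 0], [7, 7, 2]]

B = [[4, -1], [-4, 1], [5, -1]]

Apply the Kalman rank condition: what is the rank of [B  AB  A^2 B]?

AB = [[-16, 4], [16, -4], [10, -2]]
A^2B = [[64, -16], [-64, 16], [20, -4]]
Controllability matrix C = [B  AB  A^2B] = [[4, -1, -16, 4, 64, -16], [-4, 1, 16, -4, -64, 16], [5, -1, 10, -2, 20, -4]]
The rows r1, r2, r3 of C are linearly dependent: r1 + r2 = 0 (check each entry), so rank(C) ≤ 2.
The 2×2 minor from rows 1, 3, columns 1, 2 is 4·(-1) - (-1)·5 = -4 - (-5) = 1 ≠ 0, so rank(C) = 2.
rank(C) = 2 < n = 3, so the pair (A, B) is not completely controllable.

2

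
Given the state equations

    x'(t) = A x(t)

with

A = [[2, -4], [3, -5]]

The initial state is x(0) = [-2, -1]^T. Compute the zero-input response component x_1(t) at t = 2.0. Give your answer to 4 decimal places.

det(sI - A) = s^2 - (tr A)s + det A, with tr A = 2 + (-5) = -3 and det A = 2·(-5) - (-4)·3 = -10 - (-12) = 2.
So p(s) = det(sI - A) = s^2 + 3s + 2.
Factor s^2 + 3s + 2: two numbers with sum -3 and product 2 are -1 and -2, so s^2 + 3s + 2 = (s + 1)(s + 2).
Hence p(s) = (s + 1) (s + 2), with roots -2, -1.
The eigenvalues -2, -1 are distinct and real, so A is diagonalisable and x(t) = e^{At} x(0) = V diag(e^{λ_i t}) V^{-1} x(0), where the columns of V are the eigenvectors.
λ = -2: A - (-2)I = [[4, -4], [3, -3]]. Row 1 gives 4·v1 + (-4)·v2 = 0, so take v_1 = [1, 1]^T.
λ = -1: A - (-1)I = [[3, -4], [3, -4]]. Row 1 gives 3·v1 + (-4)·v2 = 0, so take v_2 = [-4, -3]^T.
V = [v_1 v_2] = [[1, -4], [1, -3]] has det V = 1, so V^{-1} = adj(V)/det V = [[-3, 4], [-1, 1]].
Modal coordinates z(0) = V^{-1} x(0): (-3)·(-2) + 4·(-1) = 2; (-1)·(-2) + 1·(-1) = 1; so z(0) = [2, 1]^T.
x_1(t) = Σ_i (v_i)_1 · z_i(0) · e^{λ_i t} (row 1 of V times the modal terms).
x_1(2.0) = 1·2·e^{-2·2.0} + (-4)·1·e^{-1·2.0} = 2·0.018316 + (-4)·0.135335 = -0.5047.

-0.5047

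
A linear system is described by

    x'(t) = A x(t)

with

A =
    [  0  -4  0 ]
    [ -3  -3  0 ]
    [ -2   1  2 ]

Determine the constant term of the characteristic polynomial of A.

24

Expand det(sI - A) for the 3×3 matrix.
p(s) = s^3 + s^2 - 18s + 24.
(Check: constant term = det(-A) = (-1)^3 det A = 24; coefficient of s^2 = -tr A = 1.)
The constant term is 24.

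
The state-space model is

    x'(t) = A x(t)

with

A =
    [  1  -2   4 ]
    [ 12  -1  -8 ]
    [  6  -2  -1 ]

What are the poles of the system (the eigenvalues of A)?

det(sI - A) = s^3 - (tr A)s^2 + (M11 + M22 + M33)s - det A, where Mii is the 2×2 principal minor of A obtained by deleting row i and column i.
tr A = 1 + (-1) + (-1) = -1; M11 = (-1)·(-1) - (-8)·(-2) = 1 - 16 = -15; M22 = 1·(-1) - 4·6 = -1 - 24 = -25; M33 = 1·(-1) - (-2)·12 = -1 - (-24) = 23; sum of minors = -17.
det A = 1·((-1)·(-1) - (-8)·(-2)) - (-2)·(12·(-1) - (-8)·6) + 4·(12·(-2) - (-1)·6) = 1·(-15) - (-2)·36 + 4·(-18) = -15.
So p(s) = det(sI - A) = s^3 + s^2 - 17s + 15.
Rational-root test: any integer root divides 15. Testing small divisors, s = 1 works: p(1) = 1 + 1 + (-17) + 15 = 0, so (s - 1) is a factor.
Dividing, p(s) = (s - 1)(s^2 + 2s - 15).
Factor s^2 + 2s - 15: two numbers with sum -2 and product -15 are 3 and -5, so s^2 + 2s - 15 = (s - 3)(s + 5).
Hence p(s) = (s - 3) (s - 1) (s + 5), with roots -5, 1, 3.
At least one eigenvalue has non-negative real part, so the system is not asymptotically stable.

-5, 1, 3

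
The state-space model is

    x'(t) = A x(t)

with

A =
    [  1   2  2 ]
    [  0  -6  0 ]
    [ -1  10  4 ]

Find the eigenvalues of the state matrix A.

det(sI - A) = s^3 - (tr A)s^2 + (M11 + M22 + M33)s - det A, where Mii is the 2×2 principal minor of A obtained by deleting row i and column i.
tr A = 1 + (-6) + 4 = -1; M11 = (-6)·4 - 0·10 = -24 - 0 = -24; M22 = 1·4 - 2·(-1) = 4 - (-2) = 6; M33 = 1·(-6) - 2·0 = -6 - 0 = -6; sum of minors = -24.
det A = 1·((-6)·4 - 0·10) - 2·(0·4 - 0·(-1)) + 2·(0·10 - (-6)·(-1)) = 1·(-24) - 2·0 + 2·(-6) = -36.
So p(s) = det(sI - A) = s^3 + s^2 - 24s + 36.
Rational-root test: any integer root divides 36. Testing small divisors, s = 2 works: p(2) = 8 + 4 + (-48) + 36 = 0, so (s - 2) is a factor.
Dividing, p(s) = (s - 2)(s^2 + 3s - 18).
Factor s^2 + 3s - 18: two numbers with sum -3 and product -18 are 3 and -6, so s^2 + 3s - 18 = (s - 3)(s + 6).
Hence p(s) = (s - 3) (s - 2) (s + 6), with roots -6, 2, 3.
At least one eigenvalue has non-negative real part, so the system is not asymptotically stable.

-6, 2, 3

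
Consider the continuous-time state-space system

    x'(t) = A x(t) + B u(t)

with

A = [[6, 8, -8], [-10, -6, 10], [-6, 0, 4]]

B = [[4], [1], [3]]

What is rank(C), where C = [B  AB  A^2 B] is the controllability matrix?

2

AB = [[8], [-16], [-12]]
A^2B = [[16], [-104], [-96]]
Controllability matrix C = [B  AB  A^2B] = [[4, 8, 16], [1, -16, -104], [3, -12, -96]]
The rows r1, r2, r3 of C are linearly dependent: -r1 - 2·r2 + 2·r3 = 0 (check each entry), so rank(C) ≤ 2.
The 2×2 minor from rows 1, 2, columns 1, 2 is 4·(-16) - 8·1 = -64 - 8 = -72 ≠ 0, so rank(C) = 2.
rank(C) = 2 < n = 3, so the pair (A, B) is not completely controllable.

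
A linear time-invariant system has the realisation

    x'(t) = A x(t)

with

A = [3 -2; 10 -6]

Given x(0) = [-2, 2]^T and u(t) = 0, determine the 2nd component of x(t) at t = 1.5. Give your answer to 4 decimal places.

-4.7540

det(sI - A) = s^2 - (tr A)s + det A, with tr A = 3 + (-6) = -3 and det A = 3·(-6) - (-2)·10 = -18 - (-20) = 2.
So p(s) = det(sI - A) = s^2 + 3s + 2.
Factor s^2 + 3s + 2: two numbers with sum -3 and product 2 are -1 and -2, so s^2 + 3s + 2 = (s + 1)(s + 2).
Hence p(s) = (s + 1) (s + 2), with roots -2, -1.
The eigenvalues -2, -1 are distinct and real, so A is diagonalisable and x(t) = e^{At} x(0) = V diag(e^{λ_i t}) V^{-1} x(0), where the columns of V are the eigenvectors.
λ = -2: A - (-2)I = [[5, -2], [10, -4]]. Row 1 gives 5·v1 + (-2)·v2 = 0, so take v_1 = [-2, -5]^T.
λ = -1: A - (-1)I = [[4, -2], [10, -5]]. Row 1 gives 4·v1 + (-2)·v2 = 0, so take v_2 = [-1, -2]^T.
V = [v_1 v_2] = [[-2, -1], [-5, -2]] has det V = -1, so V^{-1} = adj(V)/det V = [[2, -1], [-5, 2]].
Modal coordinates z(0) = V^{-1} x(0): 2·(-2) + (-1)·2 = -6; (-5)·(-2) + 2·2 = 14; so z(0) = [-6, 14]^T.
x_2(t) = Σ_i (v_i)_2 · z_i(0) · e^{λ_i t} (row 2 of V times the modal terms).
x_2(1.5) = (-5)·(-6)·e^{-2·1.5} + (-2)·14·e^{-1·1.5} = 30·0.049787 + (-28)·0.223130 = -4.7540.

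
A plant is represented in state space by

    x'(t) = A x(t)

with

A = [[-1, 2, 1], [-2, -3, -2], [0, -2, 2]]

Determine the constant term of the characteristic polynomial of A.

Expand det(sI - A) for the 3×3 matrix.
p(s) = s^3 + 2s^2 - 5s - 22.
(Check: constant term = det(-A) = (-1)^3 det A = -22; coefficient of s^2 = -tr A = 2.)
The constant term is -22.

-22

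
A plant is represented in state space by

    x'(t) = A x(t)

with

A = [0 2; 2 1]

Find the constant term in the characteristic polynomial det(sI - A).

-4

For a 2×2 matrix, det(sI - A) = s^2 - (tr A)s + det A.
tr A = 1, det A = -4.
So p(s) = s^2 - s - 4.
The constant term is -4.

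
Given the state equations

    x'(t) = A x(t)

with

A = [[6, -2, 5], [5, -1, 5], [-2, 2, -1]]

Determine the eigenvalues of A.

det(sI - A) = s^3 - (tr A)s^2 + (M11 + M22 + M33)s - det A, where Mii is the 2×2 principal minor of A obtained by deleting row i and column i.
tr A = 6 + (-1) + (-1) = 4; M11 = (-1)·(-1) - 5·2 = 1 - 10 = -9; M22 = 6·(-1) - 5·(-2) = -6 - (-10) = 4; M33 = 6·(-1) - (-2)·5 = -6 - (-10) = 4; sum of minors = -1.
det A = 6·((-1)·(-1) - 5·2) - (-2)·(5·(-1) - 5·(-2)) + 5·(5·2 - (-1)·(-2)) = 6·(-9) - (-2)·5 + 5·8 = -4.
So p(s) = det(sI - A) = s^3 - 4s^2 - s + 4.
Rational-root test: any integer root divides 4. Testing small divisors, s = -1 works: p(-1) = -1 + (-4) + 1 + 4 = 0, so (s + 1) is a factor.
Dividing, p(s) = (s + 1)(s^2 - 5s + 4).
Factor s^2 - 5s + 4: two numbers with sum 5 and product 4 are 4 and 1, so s^2 - 5s + 4 = (s - 4)(s - 1).
Hence p(s) = (s - 4) (s - 1) (s + 1), with roots -1, 1, 4.
At least one eigenvalue has non-negative real part, so the system is not asymptotically stable.

-1, 1, 4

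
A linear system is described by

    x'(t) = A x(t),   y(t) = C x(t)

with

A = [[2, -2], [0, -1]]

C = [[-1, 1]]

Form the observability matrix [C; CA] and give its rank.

2

CA = [[-2, 1]]
Observability matrix O = [C; CA] = [[-1, 1], [-2, 1]]
det(O) = (-1)·1 - 1·(-2) = -1 - (-2) = 1 ≠ 0, so rank(O) = 2.
rank(O) = 2 = n, so the pair (A, C) is completely observable.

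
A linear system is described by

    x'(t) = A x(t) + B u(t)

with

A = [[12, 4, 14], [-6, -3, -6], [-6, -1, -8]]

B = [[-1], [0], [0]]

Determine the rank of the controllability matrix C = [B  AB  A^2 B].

2

AB = [[-12], [6], [6]]
A^2B = [[-36], [18], [18]]
Controllability matrix C = [B  AB  A^2B] = [[-1, -12, -36], [0, 6, 18], [0, 6, 18]]
The rows r1, r2, r3 of C are linearly dependent: -r2 + r3 = 0 (check each entry), so rank(C) ≤ 2.
The 2×2 minor from rows 1, 2, columns 1, 2 is (-1)·6 - (-12)·0 = -6 - 0 = -6 ≠ 0, so rank(C) = 2.
rank(C) = 2 < n = 3, so the pair (A, B) is not completely controllable.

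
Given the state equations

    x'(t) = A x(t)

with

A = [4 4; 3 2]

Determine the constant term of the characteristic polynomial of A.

For a 2×2 matrix, det(sI - A) = s^2 - (tr A)s + det A.
tr A = 6, det A = -4.
So p(s) = s^2 - 6s - 4.
The constant term is -4.

-4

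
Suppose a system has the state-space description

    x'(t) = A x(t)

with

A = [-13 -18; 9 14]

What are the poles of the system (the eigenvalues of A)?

det(sI - A) = s^2 - (tr A)s + det A, with tr A = (-13) + 14 = 1 and det A = (-13)·14 - (-18)·9 = -182 - (-162) = -20.
So p(s) = det(sI - A) = s^2 - s - 20.
Factor s^2 - s - 20: two numbers with sum 1 and product -20 are 5 and -4, so s^2 - s - 20 = (s - 5)(s + 4).
Hence p(s) = (s - 5) (s + 4), with roots -4, 5.
At least one eigenvalue has non-negative real part, so the system is not asymptotically stable.

-4, 5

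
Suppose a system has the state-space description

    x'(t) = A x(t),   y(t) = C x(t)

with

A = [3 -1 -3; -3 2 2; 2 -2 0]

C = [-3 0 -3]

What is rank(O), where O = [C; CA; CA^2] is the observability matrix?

CA = [[-15, 9, 9]]
CA^2 = [[-54, 15, 63]]
Observability matrix O = [C; CA; CA^2] = [[-3, 0, -3], [-15, 9, 9], [-54, 15, 63]]
det(O) = (-3)·(9·63 - 9·15) - 0·((-15)·63 - 9·(-54)) + (-3)·((-15)·15 - 9·(-54)) = (-3)·432 - 0·(-459) + (-3)·261 = -2079 ≠ 0, so rank(O) = 3.
rank(O) = 3 = n, so the pair (A, C) is completely observable.

3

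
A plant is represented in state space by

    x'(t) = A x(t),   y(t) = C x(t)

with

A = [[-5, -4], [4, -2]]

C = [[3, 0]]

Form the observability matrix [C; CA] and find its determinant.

-36

CA = [[-15, -12]]
Observability matrix O = [C; CA] = [[3, 0], [-15, -12]]
det(O) = 3·(-12) - 0·(-15) = -36 - 0 = -36
Since det(O) ≠ 0, rank(O) = 2 and the system is completely observable.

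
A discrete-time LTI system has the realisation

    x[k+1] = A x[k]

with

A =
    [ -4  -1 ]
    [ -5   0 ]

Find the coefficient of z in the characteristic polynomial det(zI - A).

4

For a 2×2 matrix, det(zI - A) = z^2 - (tr A)z + det A.
tr A = -4, det A = -5.
So p(z) = z^2 + 4z - 5.
The coefficient of z is 4.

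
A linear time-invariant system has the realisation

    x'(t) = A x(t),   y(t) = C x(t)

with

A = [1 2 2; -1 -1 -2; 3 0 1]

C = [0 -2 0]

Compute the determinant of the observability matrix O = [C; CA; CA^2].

CA = [[2, 2, 4]]
CA^2 = [[12, 2, 4]]
Observability matrix O = [C; CA; CA^2] = [[0, -2, 0], [2, 2, 4], [12, 2, 4]]
Expanding along the first row, det(O) = 0·(2·4 - 4·2) - (-2)·(2·4 - 4·12) + 0·(2·2 - 2·12) = 0·0 - (-2)·(-40) + 0·(-20) = -80
Since det(O) ≠ 0, rank(O) = 3 and the system is completely observable.

-80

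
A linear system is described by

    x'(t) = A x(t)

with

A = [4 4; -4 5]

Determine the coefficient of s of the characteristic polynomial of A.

For a 2×2 matrix, det(sI - A) = s^2 - (tr A)s + det A.
tr A = 9, det A = 36.
So p(s) = s^2 - 9s + 36.
The coefficient of s is -9.

-9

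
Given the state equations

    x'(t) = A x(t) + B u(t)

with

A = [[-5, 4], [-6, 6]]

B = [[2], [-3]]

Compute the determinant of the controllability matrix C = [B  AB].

AB = [[-22], [-30]]
Controllability matrix C = [B  AB] = [[2, -22], [-3, -30]]
det(C) = 2·(-30) - (-22)·(-3) = -60 - 66 = -126
Since det(C) ≠ 0, rank(C) = 2 and the system is completely controllable.

-126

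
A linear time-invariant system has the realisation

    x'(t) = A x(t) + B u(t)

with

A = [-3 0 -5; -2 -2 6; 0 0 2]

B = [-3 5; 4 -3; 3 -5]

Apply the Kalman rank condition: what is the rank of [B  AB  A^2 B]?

AB = [[-6, 10], [16, -34], [6, -10]]
A^2B = [[-12, 20], [16, -12], [12, -20]]
Controllability matrix C = [B  AB  A^2B] = [[-3, 5, -6, 10, -12, 20], [4, -3, 16, -34, 16, -12], [3, -5, 6, -10, 12, -20]]
The rows r1, r2, r3 of C are linearly dependent: r1 + r3 = 0 (check each entry), so rank(C) ≤ 2.
The 2×2 minor from rows 1, 2, columns 1, 2 is (-3)·(-3) - 5·4 = 9 - 20 = -11 ≠ 0, so rank(C) = 2.
rank(C) = 2 < n = 3, so the pair (A, B) is not completely controllable.

2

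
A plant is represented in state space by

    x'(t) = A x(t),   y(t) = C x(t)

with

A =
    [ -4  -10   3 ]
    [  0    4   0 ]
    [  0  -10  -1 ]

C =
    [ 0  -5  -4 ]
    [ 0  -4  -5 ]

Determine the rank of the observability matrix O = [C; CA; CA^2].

CA = [[0, 20, 4], [0, 34, 5]]
CA^2 = [[0, 40, -4], [0, 86, -5]]
Observability matrix O = [C; CA; CA^2] = [[0, -5, -4], [0, -4, -5], [0, 20, 4], [0, 34, 5], [0, 40, -4], [0, 86, -5]]
Column 1 of O is identically zero, so rank(O) ≤ 2.
The 2×2 minor from rows 1, 2, columns 2, 3 is (-5)·(-5) - (-4)·(-4) = 25 - 16 = 9 ≠ 0, so rank(O) = 2.
rank(O) = 2 < n = 3, so the pair (A, C) is not completely observable.

2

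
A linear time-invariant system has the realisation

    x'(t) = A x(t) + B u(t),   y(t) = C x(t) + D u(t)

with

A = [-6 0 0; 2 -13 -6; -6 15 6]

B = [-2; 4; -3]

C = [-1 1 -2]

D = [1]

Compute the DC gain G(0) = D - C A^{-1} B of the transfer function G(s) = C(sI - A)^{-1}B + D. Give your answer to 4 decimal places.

G(0) = C(-A)^{-1}B + D = -C A^{-1} B + D.
det A = -72, so A^{-1} = (1/-72)·adj(A) = [[-1/6, 0, 0], [-1/3, 1/2, 1/2], [2/3, -5/4, -13/12]]
A^{-1} B = [1/3, 7/6, -37/12]^T
C A^{-1} B = 7
G(0) = D - C A^{-1} B = 1 - (7) = -6

-6.0000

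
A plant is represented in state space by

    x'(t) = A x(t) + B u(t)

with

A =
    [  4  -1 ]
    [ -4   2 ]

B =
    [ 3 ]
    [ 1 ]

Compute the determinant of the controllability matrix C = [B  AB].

AB = [[11], [-10]]
Controllability matrix C = [B  AB] = [[3, 11], [1, -10]]
det(C) = 3·(-10) - 11·1 = -30 - 11 = -41
Since det(C) ≠ 0, rank(C) = 2 and the system is completely controllable.

-41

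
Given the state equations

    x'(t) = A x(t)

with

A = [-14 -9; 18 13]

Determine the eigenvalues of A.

det(sI - A) = s^2 - (tr A)s + det A, with tr A = (-14) + 13 = -1 and det A = (-14)·13 - (-9)·18 = -182 - (-162) = -20.
So p(s) = det(sI - A) = s^2 + s - 20.
Factor s^2 + s - 20: two numbers with sum -1 and product -20 are 4 and -5, so s^2 + s - 20 = (s - 4)(s + 5).
Hence p(s) = (s - 4) (s + 5), with roots -5, 4.
At least one eigenvalue has non-negative real part, so the system is not asymptotically stable.

-5, 4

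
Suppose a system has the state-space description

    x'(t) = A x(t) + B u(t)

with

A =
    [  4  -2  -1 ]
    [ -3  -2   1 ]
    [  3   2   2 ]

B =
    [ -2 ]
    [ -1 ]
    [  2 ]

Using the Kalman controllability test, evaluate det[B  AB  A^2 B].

1104

AB = [[-8], [10], [-4]]
A^2B = [[-48], [0], [-12]]
Controllability matrix C = [B  AB  A^2B] = [[-2, -8, -48], [-1, 10, 0], [2, -4, -12]]
Expanding along the first row, det(C) = (-2)·(10·(-12) - 0·(-4)) - (-8)·((-1)·(-12) - 0·2) + (-48)·((-1)·(-4) - 10·2) = (-2)·(-120) - (-8)·12 + (-48)·(-16) = 1104
Since det(C) ≠ 0, rank(C) = 3 and the system is completely controllable.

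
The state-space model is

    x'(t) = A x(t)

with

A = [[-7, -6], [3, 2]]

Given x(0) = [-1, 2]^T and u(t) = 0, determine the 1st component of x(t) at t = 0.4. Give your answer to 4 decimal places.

det(sI - A) = s^2 - (tr A)s + det A, with tr A = (-7) + 2 = -5 and det A = (-7)·2 - (-6)·3 = -14 - (-18) = 4.
So p(s) = det(sI - A) = s^2 + 5s + 4.
Factor s^2 + 5s + 4: two numbers with sum -5 and product 4 are -1 and -4, so s^2 + 5s + 4 = (s + 1)(s + 4).
Hence p(s) = (s + 1) (s + 4), with roots -4, -1.
The eigenvalues -4, -1 are distinct and real, so A is diagonalisable and x(t) = e^{At} x(0) = V diag(e^{λ_i t}) V^{-1} x(0), where the columns of V are the eigenvectors.
λ = -4: A - (-4)I = [[-3, -6], [3, 6]]. Row 1 gives (-3)·v1 + (-6)·v2 = 0, so take v_1 = [2, -1]^T.
λ = -1: A - (-1)I = [[-6, -6], [3, 3]]. Row 1 gives (-6)·v1 + (-6)·v2 = 0, so take v_2 = [-1, 1]^T.
V = [v_1 v_2] = [[2, -1], [-1, 1]] has det V = 1, so V^{-1} = adj(V)/det V = [[1, 1], [1, 2]].
Modal coordinates z(0) = V^{-1} x(0): 1·(-1) + 1·2 = 1; 1·(-1) + 2·2 = 3; so z(0) = [1, 3]^T.
x_1(t) = Σ_i (v_i)_1 · z_i(0) · e^{λ_i t} (row 1 of V times the modal terms).
x_1(0.4) = 2·1·e^{-4·0.4} + (-1)·3·e^{-1·0.4} = 2·0.201897 + (-3)·0.670320 = -1.6072.

-1.6072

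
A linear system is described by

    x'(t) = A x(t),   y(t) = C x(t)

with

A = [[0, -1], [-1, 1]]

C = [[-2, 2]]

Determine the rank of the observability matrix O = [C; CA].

CA = [[-2, 4]]
Observability matrix O = [C; CA] = [[-2, 2], [-2, 4]]
det(O) = (-2)·4 - 2·(-2) = -8 - (-4) = -4 ≠ 0, so rank(O) = 2.
rank(O) = 2 = n, so the pair (A, C) is completely observable.

2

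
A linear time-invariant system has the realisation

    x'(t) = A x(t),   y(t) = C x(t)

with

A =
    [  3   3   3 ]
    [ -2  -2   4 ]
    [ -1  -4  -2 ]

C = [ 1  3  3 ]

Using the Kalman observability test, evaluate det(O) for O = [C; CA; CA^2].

576

CA = [[-6, -15, 9]]
CA^2 = [[3, -24, -96]]
Observability matrix O = [C; CA; CA^2] = [[1, 3, 3], [-6, -15, 9], [3, -24, -96]]
Expanding along the first row, det(O) = 1·((-15)·(-96) - 9·(-24)) - 3·((-6)·(-96) - 9·3) + 3·((-6)·(-24) - (-15)·3) = 1·1656 - 3·549 + 3·189 = 576
Since det(O) ≠ 0, rank(O) = 3 and the system is completely observable.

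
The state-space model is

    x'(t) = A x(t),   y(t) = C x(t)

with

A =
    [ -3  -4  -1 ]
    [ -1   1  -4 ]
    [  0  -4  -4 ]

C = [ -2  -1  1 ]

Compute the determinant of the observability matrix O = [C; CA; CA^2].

-270

CA = [[7, 3, 2]]
CA^2 = [[-24, -33, -27]]
Observability matrix O = [C; CA; CA^2] = [[-2, -1, 1], [7, 3, 2], [-24, -33, -27]]
Expanding along the first row, det(O) = (-2)·(3·(-27) - 2·(-33)) - (-1)·(7·(-27) - 2·(-24)) + 1·(7·(-33) - 3·(-24)) = (-2)·(-15) - (-1)·(-141) + 1·(-159) = -270
Since det(O) ≠ 0, rank(O) = 3 and the system is completely observable.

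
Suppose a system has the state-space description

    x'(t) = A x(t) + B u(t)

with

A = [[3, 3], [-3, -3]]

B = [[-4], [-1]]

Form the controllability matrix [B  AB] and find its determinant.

-75

AB = [[-15], [15]]
Controllability matrix C = [B  AB] = [[-4, -15], [-1, 15]]
det(C) = (-4)·15 - (-15)·(-1) = -60 - 15 = -75
Since det(C) ≠ 0, rank(C) = 2 and the system is completely controllable.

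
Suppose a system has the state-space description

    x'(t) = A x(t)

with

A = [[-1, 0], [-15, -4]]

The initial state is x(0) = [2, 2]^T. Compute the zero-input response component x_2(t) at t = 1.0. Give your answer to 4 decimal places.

-3.4590

det(sI - A) = s^2 - (tr A)s + det A, with tr A = (-1) + (-4) = -5 and det A = (-1)·(-4) - 0·(-15) = 4 - 0 = 4.
So p(s) = det(sI - A) = s^2 + 5s + 4.
Factor s^2 + 5s + 4: two numbers with sum -5 and product 4 are -1 and -4, so s^2 + 5s + 4 = (s + 1)(s + 4).
Hence p(s) = (s + 1) (s + 4), with roots -4, -1.
The eigenvalues -4, -1 are distinct and real, so A is diagonalisable and x(t) = e^{At} x(0) = V diag(e^{λ_i t}) V^{-1} x(0), where the columns of V are the eigenvectors.
λ = -4: A - (-4)I = [[3, 0], [-15, 0]]. Row 1 gives 3·v1 + 0·v2 = 0, so take v_1 = [0, 1]^T.
λ = -1: A - (-1)I = [[0, 0], [-15, -3]]. Row 2 gives (-15)·v1 + (-3)·v2 = 0, so take v_2 = [-1, 5]^T.
V = [v_1 v_2] = [[0, -1], [1, 5]] has det V = 1, so V^{-1} = adj(V)/det V = [[5, 1], [-1, 0]].
Modal coordinates z(0) = V^{-1} x(0): 5·2 + 1·2 = 12; (-1)·2 + 0·2 = -2; so z(0) = [12, -2]^T.
x_2(t) = Σ_i (v_i)_2 · z_i(0) · e^{λ_i t} (row 2 of V times the modal terms).
x_2(1.0) = 1·12·e^{-4·1.0} + 5·(-2)·e^{-1·1.0} = 12·0.018316 + (-10)·0.367879 = -3.4590.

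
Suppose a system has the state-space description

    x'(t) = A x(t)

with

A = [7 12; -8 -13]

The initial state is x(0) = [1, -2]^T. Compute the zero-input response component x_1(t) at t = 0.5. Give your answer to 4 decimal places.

det(sI - A) = s^2 - (tr A)s + det A, with tr A = 7 + (-13) = -6 and det A = 7·(-13) - 12·(-8) = -91 - (-96) = 5.
So p(s) = det(sI - A) = s^2 + 6s + 5.
Factor s^2 + 6s + 5: two numbers with sum -6 and product 5 are -1 and -5, so s^2 + 6s + 5 = (s + 1)(s + 5).
Hence p(s) = (s + 1) (s + 5), with roots -5, -1.
The eigenvalues -5, -1 are distinct and real, so A is diagonalisable and x(t) = e^{At} x(0) = V diag(e^{λ_i t}) V^{-1} x(0), where the columns of V are the eigenvectors.
λ = -5: A - (-5)I = [[12, 12], [-8, -8]]. Row 1 gives 12·v1 + 12·v2 = 0, so take v_1 = [-1, 1]^T.
λ = -1: A - (-1)I = [[8, 12], [-8, -12]]. Row 1 gives 8·v1 + 12·v2 = 0, so take v_2 = [-3, 2]^T.
V = [v_1 v_2] = [[-1, -3], [1, 2]] has det V = 1, so V^{-1} = adj(V)/det V = [[2, 3], [-1, -1]].
Modal coordinates z(0) = V^{-1} x(0): 2·1 + 3·(-2) = -4; (-1)·1 + (-1)·(-2) = 1; so z(0) = [-4, 1]^T.
x_1(t) = Σ_i (v_i)_1 · z_i(0) · e^{λ_i t} (row 1 of V times the modal terms).
x_1(0.5) = (-1)·(-4)·e^{-5·0.5} + (-3)·1·e^{-1·0.5} = 4·0.082085 + (-3)·0.606531 = -1.4913.

-1.4913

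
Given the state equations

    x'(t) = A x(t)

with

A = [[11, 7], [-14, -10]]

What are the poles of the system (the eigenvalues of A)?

-3, 4

det(sI - A) = s^2 - (tr A)s + det A, with tr A = 11 + (-10) = 1 and det A = 11·(-10) - 7·(-14) = -110 - (-98) = -12.
So p(s) = det(sI - A) = s^2 - s - 12.
Factor s^2 - s - 12: two numbers with sum 1 and product -12 are 4 and -3, so s^2 - s - 12 = (s - 4)(s + 3).
Hence p(s) = (s - 4) (s + 3), with roots -3, 4.
At least one eigenvalue has non-negative real part, so the system is not asymptotically stable.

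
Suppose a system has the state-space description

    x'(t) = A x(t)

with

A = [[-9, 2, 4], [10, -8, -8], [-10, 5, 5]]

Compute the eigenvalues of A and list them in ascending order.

det(sI - A) = s^3 - (tr A)s^2 + (M11 + M22 + M33)s - det A, where Mii is the 2×2 principal minor of A obtained by deleting row i and column i.
tr A = (-9) + (-8) + 5 = -12; M11 = (-8)·5 - (-8)·5 = -40 - (-40) = 0; M22 = (-9)·5 - 4·(-10) = -45 - (-40) = -5; M33 = (-9)·(-8) - 2·10 = 72 - 20 = 52; sum of minors = 47.
det A = (-9)·((-8)·5 - (-8)·5) - 2·(10·5 - (-8)·(-10)) + 4·(10·5 - (-8)·(-10)) = (-9)·0 - 2·(-30) + 4·(-30) = -60.
So p(s) = det(sI - A) = s^3 + 12s^2 + 47s + 60.
Rational-root test: any integer root divides 60. Testing small divisors, s = -3 works: p(-3) = -27 + 108 + (-141) + 60 = 0, so (s + 3) is a factor.
Dividing, p(s) = (s + 3)(s^2 + 9s + 20).
Factor s^2 + 9s + 20: two numbers with sum -9 and product 20 are -4 and -5, so s^2 + 9s + 20 = (s + 4)(s + 5).
Hence p(s) = (s + 3) (s + 4) (s + 5), with roots -5, -4, -3.
All eigenvalues have negative real part, so the system is asymptotically stable.

-5, -4, -3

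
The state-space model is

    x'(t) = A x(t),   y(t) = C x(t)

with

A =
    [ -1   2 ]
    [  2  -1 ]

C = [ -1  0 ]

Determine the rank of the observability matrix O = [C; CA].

CA = [[1, -2]]
Observability matrix O = [C; CA] = [[-1, 0], [1, -2]]
det(O) = (-1)·(-2) - 0·1 = 2 - 0 = 2 ≠ 0, so rank(O) = 2.
rank(O) = 2 = n, so the pair (A, C) is completely observable.

2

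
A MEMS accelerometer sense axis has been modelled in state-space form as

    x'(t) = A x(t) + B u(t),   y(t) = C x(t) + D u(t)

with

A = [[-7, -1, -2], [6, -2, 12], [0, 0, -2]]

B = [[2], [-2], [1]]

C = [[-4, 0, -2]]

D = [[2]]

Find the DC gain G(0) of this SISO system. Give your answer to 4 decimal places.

G(0) = C(-A)^{-1}B + D = -C A^{-1} B + D.
det A = -40, so A^{-1} = (1/-40)·adj(A) = [[-1/10, 1/20, 2/5], [-3/10, -7/20, -9/5], [0, 0, -1/2]]
A^{-1} B = [1/10, -17/10, -1/2]^T
C A^{-1} B = 3/5
G(0) = D - C A^{-1} B = 2 - (3/5) = 7/5 ≈ 1.4000

1.4000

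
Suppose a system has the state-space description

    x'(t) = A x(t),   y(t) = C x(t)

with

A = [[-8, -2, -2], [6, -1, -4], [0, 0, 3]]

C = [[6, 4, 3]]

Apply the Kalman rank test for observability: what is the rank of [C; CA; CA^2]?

CA = [[-24, -16, -19]]
CA^2 = [[96, 64, 55]]
Observability matrix O = [C; CA; CA^2] = [[6, 4, 3], [-24, -16, -19], [96, 64, 55]]
The columns c1, c2, c3 of O are linearly dependent: -2·c1 + 3·c2 = 0 (check each entry), so rank(O) ≤ 2.
The 2×2 minor from rows 1, 2, columns 1, 3 is 6·(-19) - 3·(-24) = -114 - (-72) = -42 ≠ 0, so rank(O) = 2.
rank(O) = 2 < n = 3, so the pair (A, C) is not completely observable.

2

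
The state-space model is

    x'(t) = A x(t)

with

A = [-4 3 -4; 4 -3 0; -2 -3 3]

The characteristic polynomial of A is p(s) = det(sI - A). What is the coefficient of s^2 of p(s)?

4

Expand det(sI - A) for the 3×3 matrix.
p(s) = s^3 + 4s^2 - 29s - 72.
(Check: constant term = det(-A) = (-1)^3 det A = -72; coefficient of s^2 = -tr A = 4.)
The coefficient of s^2 is 4.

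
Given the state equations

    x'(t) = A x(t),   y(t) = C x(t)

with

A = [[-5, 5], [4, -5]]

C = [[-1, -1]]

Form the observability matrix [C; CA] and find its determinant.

CA = [[1, 0]]
Observability matrix O = [C; CA] = [[-1, -1], [1, 0]]
det(O) = (-1)·0 - (-1)·1 = 0 - (-1) = 1
Since det(O) ≠ 0, rank(O) = 2 and the system is completely observable.

1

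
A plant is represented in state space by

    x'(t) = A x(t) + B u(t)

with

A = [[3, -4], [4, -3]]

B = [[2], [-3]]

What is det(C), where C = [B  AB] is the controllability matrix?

88

AB = [[18], [17]]
Controllability matrix C = [B  AB] = [[2, 18], [-3, 17]]
det(C) = 2·17 - 18·(-3) = 34 - (-54) = 88
Since det(C) ≠ 0, rank(C) = 2 and the system is completely controllable.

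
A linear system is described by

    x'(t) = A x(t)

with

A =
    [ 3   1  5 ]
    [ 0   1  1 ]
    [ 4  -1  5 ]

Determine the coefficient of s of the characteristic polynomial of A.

Expand det(sI - A) for the 3×3 matrix.
p(s) = s^3 - 9s^2 + 4s - 2.
(Check: constant term = det(-A) = (-1)^3 det A = -2; coefficient of s^2 = -tr A = -9.)
The coefficient of s is 4.

4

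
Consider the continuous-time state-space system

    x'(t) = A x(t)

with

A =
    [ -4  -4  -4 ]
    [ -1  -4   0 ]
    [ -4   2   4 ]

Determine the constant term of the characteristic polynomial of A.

Expand det(sI - A) for the 3×3 matrix.
p(s) = s^3 + 4s^2 - 36s - 120.
(Check: constant term = det(-A) = (-1)^3 det A = -120; coefficient of s^2 = -tr A = 4.)
The constant term is -120.

-120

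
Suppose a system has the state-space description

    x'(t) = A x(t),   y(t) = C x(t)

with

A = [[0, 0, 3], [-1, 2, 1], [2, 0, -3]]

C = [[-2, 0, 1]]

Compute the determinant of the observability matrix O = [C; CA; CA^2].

0

CA = [[2, 0, -9]]
CA^2 = [[-18, 0, 33]]
Observability matrix O = [C; CA; CA^2] = [[-2, 0, 1], [2, 0, -9], [-18, 0, 33]]
Expanding along the first row, det(O) = (-2)·(0·33 - (-9)·0) - 0·(2·33 - (-9)·(-18)) + 1·(2·0 - 0·(-18)) = (-2)·0 - 0·(-96) + 1·0 = 0
Since det(O) = 0, rank(O) < 3 and the system is not completely observable.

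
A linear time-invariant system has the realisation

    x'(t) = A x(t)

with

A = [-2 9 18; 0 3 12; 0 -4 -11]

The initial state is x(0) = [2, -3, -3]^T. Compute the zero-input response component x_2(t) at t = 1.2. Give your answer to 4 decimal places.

-0.7528

det(sI - A) = s^3 - (tr A)s^2 + (M11 + M22 + M33)s - det A, where Mii is the 2×2 principal minor of A obtained by deleting row i and column i.
tr A = (-2) + 3 + (-11) = -10; M11 = 3·(-11) - 12·(-4) = -33 - (-48) = 15; M22 = (-2)·(-11) - 18·0 = 22 - 0 = 22; M33 = (-2)·3 - 9·0 = -6 - 0 = -6; sum of minors = 31.
det A = (-2)·(3·(-11) - 12·(-4)) - 9·(0·(-11) - 12·0) + 18·(0·(-4) - 3·0) = (-2)·15 - 9·0 + 18·0 = -30.
So p(s) = det(sI - A) = s^3 + 10s^2 + 31s + 30.
Rational-root test: any integer root divides 30. Testing small divisors, s = -2 works: p(-2) = -8 + 40 + (-62) + 30 = 0, so (s + 2) is a factor.
Dividing, p(s) = (s + 2)(s^2 + 8s + 15).
Factor s^2 + 8s + 15: two numbers with sum -8 and product 15 are -3 and -5, so s^2 + 8s + 15 = (s + 3)(s + 5).
Hence p(s) = (s + 2) (s + 3) (s + 5), with roots -5, -3, -2.
The eigenvalues -5, -3, -2 are distinct and real, so A is diagonalisable and x(t) = e^{At} x(0) = V diag(e^{λ_i t}) V^{-1} x(0), where the columns of V are the eigenvectors.
λ = -5: A - (-5)I = [[3, 9, 18], [0, 8, 12], [0, -4, -6]]. v must be orthogonal to every row; (row 1) × (row 2) = [-36, -36, 24], so take v_1 = [3, 3, -2]^T.
λ = -3: A - (-3)I = [[1, 9, 18], [0, 6, 12], [0, -4, -8]]. v must be orthogonal to every row; (row 1) × (row 2) = [0, -12, 6], so take v_2 = [0, -2, 1]^T.
λ = -2: A - (-2)I = [[0, 9, 18], [0, 5, 12], [0, -4, -9]]. v must be orthogonal to every row; (row 1) × (row 2) = [18, 0, 0], so take v_3 = [1, 0, 0]^T.
V = [v_1 v_2 v_3] = [[3, 0, 1], [3, -2, 0], [-2, 1, 0]] has det V = -1, so V^{-1} = adj(V)/det V = [[0, -1, -2], [0, -2, -3], [1, 3, 6]].
Modal coordinates z(0) = V^{-1} x(0): 0·2 + (-1)·(-3) + (-2)·(-3) = 9; 0·2 + (-2)·(-3) + (-3)·(-3) = 15; 1·2 + 3·(-3) + 6·(-3) = -25; so z(0) = [9, 15, -25]^T.
x_2(t) = Σ_i (v_i)_2 · z_i(0) · e^{λ_i t} (row 2 of V times the modal terms).
x_2(1.2) = 3·9·e^{-5·1.2} + (-2)·15·e^{-3·1.2} + 0·(-25)·e^{-2·1.2} = 27·0.002479 + (-30)·0.027324 + 0·0.090718 = -0.7528.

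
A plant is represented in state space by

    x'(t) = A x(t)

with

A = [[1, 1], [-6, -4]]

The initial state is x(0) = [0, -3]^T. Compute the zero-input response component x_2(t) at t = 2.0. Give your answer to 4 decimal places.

0.6472

det(sI - A) = s^2 - (tr A)s + det A, with tr A = 1 + (-4) = -3 and det A = 1·(-4) - 1·(-6) = -4 - (-6) = 2.
So p(s) = det(sI - A) = s^2 + 3s + 2.
Factor s^2 + 3s + 2: two numbers with sum -3 and product 2 are -1 and -2, so s^2 + 3s + 2 = (s + 1)(s + 2).
Hence p(s) = (s + 1) (s + 2), with roots -2, -1.
The eigenvalues -2, -1 are distinct and real, so A is diagonalisable and x(t) = e^{At} x(0) = V diag(e^{λ_i t}) V^{-1} x(0), where the columns of V are the eigenvectors.
λ = -2: A - (-2)I = [[3, 1], [-6, -2]]. Row 1 gives 3·v1 + 1·v2 = 0, so take v_1 = [-1, 3]^T.
λ = -1: A - (-1)I = [[2, 1], [-6, -3]]. Row 1 gives 2·v1 + 1·v2 = 0, so take v_2 = [-1, 2]^T.
V = [v_1 v_2] = [[-1, -1], [3, 2]] has det V = 1, so V^{-1} = adj(V)/det V = [[2, 1], [-3, -1]].
Modal coordinates z(0) = V^{-1} x(0): 2·0 + 1·(-3) = -3; (-3)·0 + (-1)·(-3) = 3; so z(0) = [-3, 3]^T.
x_2(t) = Σ_i (v_i)_2 · z_i(0) · e^{λ_i t} (row 2 of V times the modal terms).
x_2(2.0) = 3·(-3)·e^{-2·2.0} + 2·3·e^{-1·2.0} = (-9)·0.018316 + 6·0.135335 = 0.6472.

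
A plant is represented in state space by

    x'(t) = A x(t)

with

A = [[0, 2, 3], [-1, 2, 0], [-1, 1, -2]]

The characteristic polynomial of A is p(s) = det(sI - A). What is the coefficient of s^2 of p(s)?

0

Expand det(sI - A) for the 3×3 matrix.
p(s) = s^3 + s + 1.
(Check: constant term = det(-A) = (-1)^3 det A = 1; coefficient of s^2 = -tr A = 0.)
The coefficient of s^2 is 0.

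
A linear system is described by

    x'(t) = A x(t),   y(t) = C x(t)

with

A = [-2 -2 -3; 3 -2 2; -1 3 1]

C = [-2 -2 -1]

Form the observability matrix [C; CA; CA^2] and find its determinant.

-135

CA = [[-1, 5, 1]]
CA^2 = [[16, -5, 14]]
Observability matrix O = [C; CA; CA^2] = [[-2, -2, -1], [-1, 5, 1], [16, -5, 14]]
Expanding along the first row, det(O) = (-2)·(5·14 - 1·(-5)) - (-2)·((-1)·14 - 1·16) + (-1)·((-1)·(-5) - 5·16) = (-2)·75 - (-2)·(-30) + (-1)·(-75) = -135
Since det(O) ≠ 0, rank(O) = 3 and the system is completely observable.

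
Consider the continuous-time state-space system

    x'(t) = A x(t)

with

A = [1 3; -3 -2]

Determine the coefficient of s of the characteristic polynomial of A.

1

For a 2×2 matrix, det(sI - A) = s^2 - (tr A)s + det A.
tr A = -1, det A = 7.
So p(s) = s^2 + s + 7.
The coefficient of s is 1.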